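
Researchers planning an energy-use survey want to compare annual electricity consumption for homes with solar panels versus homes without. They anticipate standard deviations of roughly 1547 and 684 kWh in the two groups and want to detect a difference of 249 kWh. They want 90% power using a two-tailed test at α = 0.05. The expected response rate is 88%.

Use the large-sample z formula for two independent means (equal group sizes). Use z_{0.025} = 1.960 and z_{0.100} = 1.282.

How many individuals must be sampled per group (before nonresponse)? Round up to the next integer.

n = (z_{α/2} + z_β)² · (σ₁² + σ₂²) / δ²
  = (1.960 + 1.282)² · (1547² + 684² = 2861065) / 249²
  = 10.5106 · 2861065 / 62001
  = 485.01
Adjust for 88% response: 485.01 / 0.88 = 551.15.
Round up → n = 552 per group.

n = 552 per group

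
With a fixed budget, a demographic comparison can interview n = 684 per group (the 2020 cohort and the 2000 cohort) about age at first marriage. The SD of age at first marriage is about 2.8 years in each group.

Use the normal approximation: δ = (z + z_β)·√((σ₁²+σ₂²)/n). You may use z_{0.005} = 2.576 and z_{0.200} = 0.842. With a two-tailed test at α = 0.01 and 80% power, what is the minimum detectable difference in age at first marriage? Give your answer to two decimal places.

δ = (z_{α/2} + z_β) · √((σ₁²+σ₂²)/n)
  = (2.576 + 0.842) · √(15.68/684)
  = 3.418 · √0.02292
  = 3.418 · 0.1514
  = 0.5175

Minimum detectable difference ≈ 0.52 years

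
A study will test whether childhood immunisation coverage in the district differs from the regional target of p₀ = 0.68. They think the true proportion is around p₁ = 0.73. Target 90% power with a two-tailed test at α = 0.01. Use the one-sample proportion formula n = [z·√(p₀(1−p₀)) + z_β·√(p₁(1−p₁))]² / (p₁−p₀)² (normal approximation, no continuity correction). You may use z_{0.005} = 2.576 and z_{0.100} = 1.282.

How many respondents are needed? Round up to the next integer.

n = [z_{α/2}·√(p₀q₀) + z_β·√(p₁q₁)]² / (p₁ − p₀)²
  = [2.576·√(0.68·0.32) + 1.282·√(0.73·0.27)]² / (0.05)²
  = [2.576·0.4665 + 1.282·0.4440]² / 0.0025
  = [1.7708]² / 0.0025
  = 1254.29
Round up → n = 1255.

n = 1255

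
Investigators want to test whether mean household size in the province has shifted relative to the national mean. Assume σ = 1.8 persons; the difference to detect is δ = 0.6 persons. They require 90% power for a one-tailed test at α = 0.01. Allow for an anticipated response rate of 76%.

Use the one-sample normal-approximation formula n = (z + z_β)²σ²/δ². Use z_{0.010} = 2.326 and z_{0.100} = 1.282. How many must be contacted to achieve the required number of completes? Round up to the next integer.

n = (z_α + z_β)² · σ² / δ²
  = (2.326 + 1.282)² · 1.8² / 0.6²
  = 13.0177 · 3.24 / 0.36
  = 117.16
Adjust for 76% response: 117.16 / 0.76 = 154.16.
Round up → n = 155.

n = 155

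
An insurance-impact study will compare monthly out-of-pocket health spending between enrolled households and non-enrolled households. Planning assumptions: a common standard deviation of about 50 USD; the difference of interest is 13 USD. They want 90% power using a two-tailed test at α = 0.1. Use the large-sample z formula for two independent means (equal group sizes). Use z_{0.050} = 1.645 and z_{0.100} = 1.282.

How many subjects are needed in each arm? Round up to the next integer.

n = 254 per group

n = (z_{α/2} + z_β)² · (σ₁² + σ₂²) / δ²
  = (1.645 + 1.282)² · (2·50² = 5000) / 13²
  = 8.5673 · 5000 / 169
  = 253.47
Round up → n = 254 per group.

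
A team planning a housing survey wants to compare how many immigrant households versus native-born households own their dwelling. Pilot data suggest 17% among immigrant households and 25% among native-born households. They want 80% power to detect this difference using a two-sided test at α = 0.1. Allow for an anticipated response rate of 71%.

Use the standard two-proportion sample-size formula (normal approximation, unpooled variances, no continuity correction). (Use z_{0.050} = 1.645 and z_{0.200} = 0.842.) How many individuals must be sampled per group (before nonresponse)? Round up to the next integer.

n = 448 per group

n = (z_{α/2} + z_β)² · [p₁(1−p₁) + p₂(1−p₂)] / (p₁ − p₂)²
  = (1.645 + 0.842)² · (0.17·0.83 + 0.25·0.75) / (-0.08)²
  = (2.487)² · (0.1411 + 0.1875) / 0.0064
  = 6.1852 · 0.3286 / 0.0064
  = 317.57
Adjust for 71% response: 317.57 / 0.71 = 447.28.
Round up → n = 448 per group.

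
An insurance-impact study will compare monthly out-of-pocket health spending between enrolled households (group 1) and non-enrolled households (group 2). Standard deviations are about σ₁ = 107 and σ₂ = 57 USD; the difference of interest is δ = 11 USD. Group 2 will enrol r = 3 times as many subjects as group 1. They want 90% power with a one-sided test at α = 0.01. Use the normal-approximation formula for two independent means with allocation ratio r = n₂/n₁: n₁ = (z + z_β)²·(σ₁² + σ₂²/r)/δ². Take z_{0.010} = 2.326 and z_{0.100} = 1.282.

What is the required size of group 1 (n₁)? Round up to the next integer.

n₁ = (z_α + z_β)² · (σ₁² + σ₂²/r) / δ²
   = (2.326 + 1.282)² · (107² + 57²/3) / 11²
   = 13.0177 · (11449 + 1083) / 121
   = 13.0177 · 12532 / 121
   = 1348.24
Round up → n₁ = 1349; n₂ = r·n₁ = 3 × 1349 = 4047.

n₁ = 1349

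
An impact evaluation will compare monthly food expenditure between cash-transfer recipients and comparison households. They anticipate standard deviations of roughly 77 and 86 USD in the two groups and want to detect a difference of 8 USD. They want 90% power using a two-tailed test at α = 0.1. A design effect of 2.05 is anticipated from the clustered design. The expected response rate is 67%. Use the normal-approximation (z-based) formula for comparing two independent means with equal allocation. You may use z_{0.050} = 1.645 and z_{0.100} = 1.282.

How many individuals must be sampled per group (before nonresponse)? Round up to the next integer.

n = 5458 per group

n = (z_{α/2} + z_β)² · (σ₁² + σ₂²) / δ²
  = (1.645 + 1.282)² · (77² + 86² = 13325) / 8²
  = 8.5673 · 13325 / 64
  = 1783.74
Design effect: 2.05 × 1783.74 = 3656.68.
Adjust for 67% response: 3656.68 / 0.67 = 5457.73.
Round up → n = 5458 per group.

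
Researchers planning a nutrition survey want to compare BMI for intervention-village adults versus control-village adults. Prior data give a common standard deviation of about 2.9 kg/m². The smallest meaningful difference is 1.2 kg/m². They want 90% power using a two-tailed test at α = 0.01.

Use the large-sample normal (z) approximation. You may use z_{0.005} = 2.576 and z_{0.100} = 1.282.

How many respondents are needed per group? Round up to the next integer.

n = 174 per group

n = (z_{α/2} + z_β)² · (σ₁² + σ₂²) / δ²
  = (2.576 + 1.282)² · (2·2.9² = 16.82) / 1.2²
  = 14.8842 · 16.82 / 1.44
  = 173.86
Round up → n = 174 per group.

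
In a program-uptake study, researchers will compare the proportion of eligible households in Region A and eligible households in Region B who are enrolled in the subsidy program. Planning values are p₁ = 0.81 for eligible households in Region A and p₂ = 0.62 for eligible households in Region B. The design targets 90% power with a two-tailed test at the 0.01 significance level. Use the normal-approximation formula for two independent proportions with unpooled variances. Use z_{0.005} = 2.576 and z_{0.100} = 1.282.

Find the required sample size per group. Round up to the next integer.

n = 161 per group

n = (z_{α/2} + z_β)² · [p₁(1−p₁) + p₂(1−p₂)] / (p₁ − p₂)²
  = (2.576 + 1.282)² · (0.81·0.19 + 0.62·0.38) / (0.19)²
  = (3.858)² · (0.1539 + 0.2356) / 0.0361
  = 14.8842 · 0.3895 / 0.0361
  = 160.59
Round up → n = 161 per group.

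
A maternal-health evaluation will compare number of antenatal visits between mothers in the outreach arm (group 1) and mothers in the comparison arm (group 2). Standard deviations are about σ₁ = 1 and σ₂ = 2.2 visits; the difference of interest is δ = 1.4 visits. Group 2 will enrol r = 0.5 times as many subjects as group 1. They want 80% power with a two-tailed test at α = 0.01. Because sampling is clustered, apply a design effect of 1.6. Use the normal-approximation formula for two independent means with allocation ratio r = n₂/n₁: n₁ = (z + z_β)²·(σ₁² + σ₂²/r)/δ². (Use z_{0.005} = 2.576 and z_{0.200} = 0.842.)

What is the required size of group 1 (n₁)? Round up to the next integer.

n₁ = 102

n₁ = (z_{α/2} + z_β)² · (σ₁² + σ₂²/r) / δ²
   = (2.576 + 0.842)² · (1² + 2.2²/0.5) / 1.4²
   = 11.6827 · (1 + 9.68) / 1.96
   = 11.6827 · 10.68 / 1.96
   = 63.66
Design effect: 1.6 × 63.66 = 101.85.
Round up → n₁ = 102; n₂ = r·n₁ = 0.5 × 102 = 51.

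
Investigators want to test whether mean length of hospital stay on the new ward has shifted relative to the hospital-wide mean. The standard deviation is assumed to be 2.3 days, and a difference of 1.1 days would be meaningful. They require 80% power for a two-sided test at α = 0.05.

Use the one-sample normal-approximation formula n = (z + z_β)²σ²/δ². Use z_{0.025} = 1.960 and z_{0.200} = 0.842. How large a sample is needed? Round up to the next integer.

n = 35

n = (z_{α/2} + z_β)² · σ² / δ²
  = (1.960 + 0.842)² · 2.3² / 1.1²
  = 7.8512 · 5.29 / 1.21
  = 34.32
Round up → n = 35.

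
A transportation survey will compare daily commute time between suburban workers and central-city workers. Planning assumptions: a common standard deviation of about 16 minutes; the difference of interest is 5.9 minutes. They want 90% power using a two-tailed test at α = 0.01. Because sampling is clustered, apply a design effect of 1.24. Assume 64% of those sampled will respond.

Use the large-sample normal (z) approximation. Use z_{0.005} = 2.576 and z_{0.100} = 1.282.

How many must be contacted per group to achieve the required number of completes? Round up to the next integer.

n = (z_{α/2} + z_β)² · (σ₁² + σ₂²) / δ²
  = (2.576 + 1.282)² · (2·16² = 512) / 5.9²
  = 14.8842 · 512 / 34.81
  = 218.92
Design effect: 1.24 × 218.92 = 271.46.
Adjust for 64% response: 271.46 / 0.64 = 424.16.
Round up → n = 425 per group.

n = 425 per group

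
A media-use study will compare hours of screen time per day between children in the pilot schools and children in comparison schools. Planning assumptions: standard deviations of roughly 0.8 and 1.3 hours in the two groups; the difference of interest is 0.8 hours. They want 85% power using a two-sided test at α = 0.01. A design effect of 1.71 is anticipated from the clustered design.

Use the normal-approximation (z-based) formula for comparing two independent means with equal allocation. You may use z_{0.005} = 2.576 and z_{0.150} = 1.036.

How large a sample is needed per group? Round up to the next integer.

n = (z_{α/2} + z_β)² · (σ₁² + σ₂²) / δ²
  = (2.576 + 1.036)² · (0.8² + 1.3² = 2.33) / 0.8²
  = 13.0465 · 2.33 / 0.64
  = 47.50
Design effect: 1.71 × 47.50 = 81.22.
Round up → n = 82 per group.

n = 82 per group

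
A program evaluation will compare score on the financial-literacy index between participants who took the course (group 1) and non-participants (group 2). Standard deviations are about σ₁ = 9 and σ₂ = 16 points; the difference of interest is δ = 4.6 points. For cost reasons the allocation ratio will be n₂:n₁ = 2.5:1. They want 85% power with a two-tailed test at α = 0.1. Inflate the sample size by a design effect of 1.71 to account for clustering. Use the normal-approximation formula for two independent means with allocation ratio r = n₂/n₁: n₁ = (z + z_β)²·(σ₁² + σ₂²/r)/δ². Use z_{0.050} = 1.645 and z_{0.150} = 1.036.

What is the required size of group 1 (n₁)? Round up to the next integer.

n₁ = (z_{α/2} + z_β)² · (σ₁² + σ₂²/r) / δ²
   = (1.645 + 1.036)² · (9² + 16²/2.5) / 4.6²
   = 7.1878 · (81 + 102.4) / 21.16
   = 7.1878 · 183.4 / 21.16
   = 62.30
Design effect: 1.71 × 62.30 = 106.53.
Round up → n₁ = 107; n₂ = r·n₁ = 2.5 × 107 = 268.

n₁ = 107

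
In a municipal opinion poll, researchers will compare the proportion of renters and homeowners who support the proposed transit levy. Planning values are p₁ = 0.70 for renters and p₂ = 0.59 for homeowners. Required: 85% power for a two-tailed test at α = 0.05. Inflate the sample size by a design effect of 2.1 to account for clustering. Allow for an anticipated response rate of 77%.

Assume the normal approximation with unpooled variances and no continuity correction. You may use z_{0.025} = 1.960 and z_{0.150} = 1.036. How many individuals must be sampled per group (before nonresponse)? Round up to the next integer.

n = 915 per group

n = (z_{α/2} + z_β)² · [p₁(1−p₁) + p₂(1−p₂)] / (p₁ − p₂)²
  = (1.960 + 1.036)² · (0.70·0.30 + 0.59·0.41) / (0.11)²
  = (2.996)² · (0.2100 + 0.2419) / 0.0121
  = 8.9760 · 0.4519 / 0.0121
  = 335.23
Design effect: 2.1 × 335.23 = 703.98.
Adjust for 77% response: 703.98 / 0.77 = 914.26.
Round up → n = 915 per group.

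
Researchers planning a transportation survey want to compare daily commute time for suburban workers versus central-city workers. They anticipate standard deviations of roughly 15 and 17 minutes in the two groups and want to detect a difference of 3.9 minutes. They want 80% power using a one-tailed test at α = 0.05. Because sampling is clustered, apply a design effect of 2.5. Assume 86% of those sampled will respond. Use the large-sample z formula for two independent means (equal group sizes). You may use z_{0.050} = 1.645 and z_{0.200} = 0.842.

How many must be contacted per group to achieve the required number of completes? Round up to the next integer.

n = (z_α + z_β)² · (σ₁² + σ₂²) / δ²
  = (1.645 + 0.842)² · (15² + 17² = 514) / 3.9²
  = 6.1852 · 514 / 15.21
  = 209.02
Design effect: 2.5 × 209.02 = 522.55.
Adjust for 86% response: 522.55 / 0.86 = 607.61.
Round up → n = 608 per group.

n = 608 per group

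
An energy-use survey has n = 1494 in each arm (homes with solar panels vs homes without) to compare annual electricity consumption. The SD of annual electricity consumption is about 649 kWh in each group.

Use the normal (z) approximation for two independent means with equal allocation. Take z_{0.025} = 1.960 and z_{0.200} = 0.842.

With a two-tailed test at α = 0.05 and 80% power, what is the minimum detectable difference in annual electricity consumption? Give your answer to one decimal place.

Minimum detectable difference ≈ 66.5 kWh

δ = (z_{α/2} + z_β) · √((σ₁²+σ₂²)/n)
  = (1.960 + 0.842) · √(842402/1494)
  = 2.802 · √563.8568
  = 2.802 · 23.7457
  = 66.5354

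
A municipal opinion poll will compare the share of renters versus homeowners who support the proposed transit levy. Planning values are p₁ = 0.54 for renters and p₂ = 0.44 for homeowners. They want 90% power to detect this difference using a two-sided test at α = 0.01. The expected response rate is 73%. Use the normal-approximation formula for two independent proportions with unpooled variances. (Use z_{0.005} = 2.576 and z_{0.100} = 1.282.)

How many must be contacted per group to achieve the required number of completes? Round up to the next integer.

n = (z_{α/2} + z_β)² · [p₁(1−p₁) + p₂(1−p₂)] / (p₁ − p₂)²
  = (2.576 + 1.282)² · (0.54·0.46 + 0.44·0.56) / (0.10)²
  = (3.858)² · (0.2484 + 0.2464) / 0.0100
  = 14.8842 · 0.4948 / 0.0100
  = 736.47
Adjust for 73% response: 736.47 / 0.73 = 1008.86.
Round up → n = 1009 per group.

n = 1009 per group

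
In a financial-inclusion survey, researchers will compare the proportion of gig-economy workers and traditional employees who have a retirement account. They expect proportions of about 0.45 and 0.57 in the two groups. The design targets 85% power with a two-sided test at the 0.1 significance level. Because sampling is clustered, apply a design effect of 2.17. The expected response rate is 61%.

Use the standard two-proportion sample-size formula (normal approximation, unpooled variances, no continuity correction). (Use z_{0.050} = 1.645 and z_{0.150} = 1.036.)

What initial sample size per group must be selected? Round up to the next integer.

n = (z_{α/2} + z_β)² · [p₁(1−p₁) + p₂(1−p₂)] / (p₁ − p₂)²
  = (1.645 + 1.036)² · (0.45·0.55 + 0.57·0.43) / (-0.12)²
  = (2.681)² · (0.2475 + 0.2451) / 0.0144
  = 7.1878 · 0.4926 / 0.0144
  = 245.88
Design effect: 2.17 × 245.88 = 533.56.
Adjust for 61% response: 533.56 / 0.61 = 874.69.
Round up → n = 875 per group.

n = 875 per group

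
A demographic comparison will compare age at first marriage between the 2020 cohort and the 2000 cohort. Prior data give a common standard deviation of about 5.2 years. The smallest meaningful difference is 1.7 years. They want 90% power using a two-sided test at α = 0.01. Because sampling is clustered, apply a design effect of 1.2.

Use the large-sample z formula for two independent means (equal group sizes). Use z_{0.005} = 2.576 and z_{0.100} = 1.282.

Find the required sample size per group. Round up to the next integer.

n = (z_{α/2} + z_β)² · (σ₁² + σ₂²) / δ²
  = (2.576 + 1.282)² · (2·5.2² = 54.08) / 1.7²
  = 14.8842 · 54.08 / 2.89
  = 278.52
Design effect: 1.2 × 278.52 = 334.23.
Round up → n = 335 per group.

n = 335 per group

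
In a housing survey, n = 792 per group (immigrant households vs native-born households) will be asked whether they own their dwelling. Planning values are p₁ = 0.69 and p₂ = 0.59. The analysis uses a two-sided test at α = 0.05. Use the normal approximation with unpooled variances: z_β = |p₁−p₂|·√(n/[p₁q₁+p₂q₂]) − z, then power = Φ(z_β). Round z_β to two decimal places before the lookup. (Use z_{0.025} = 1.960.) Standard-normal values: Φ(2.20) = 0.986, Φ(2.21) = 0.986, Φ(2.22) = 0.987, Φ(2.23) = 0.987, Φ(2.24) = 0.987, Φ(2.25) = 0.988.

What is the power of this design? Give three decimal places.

Power ≈ 0.986

z_β = |p₁−p₂|·√(n/[p₁q₁+p₂q₂]) − z_{α/2}
    = 0.10 · √(792/0.4558) − 1.960
    = 0.10 · 41.6846 − 1.960
    = 4.1685 − 1.960 = 2.2085 → 2.21
Power = Φ(2.21) = 0.986.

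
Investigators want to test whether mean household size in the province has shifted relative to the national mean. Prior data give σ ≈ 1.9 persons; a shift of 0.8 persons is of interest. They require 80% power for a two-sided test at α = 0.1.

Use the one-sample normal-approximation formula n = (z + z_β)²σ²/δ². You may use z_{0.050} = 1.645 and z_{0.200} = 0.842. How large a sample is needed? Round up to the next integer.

n = 35

n = (z_{α/2} + z_β)² · σ² / δ²
  = (1.645 + 0.842)² · 1.9² / 0.8²
  = 6.1852 · 3.61 / 0.64
  = 34.89
Round up → n = 35.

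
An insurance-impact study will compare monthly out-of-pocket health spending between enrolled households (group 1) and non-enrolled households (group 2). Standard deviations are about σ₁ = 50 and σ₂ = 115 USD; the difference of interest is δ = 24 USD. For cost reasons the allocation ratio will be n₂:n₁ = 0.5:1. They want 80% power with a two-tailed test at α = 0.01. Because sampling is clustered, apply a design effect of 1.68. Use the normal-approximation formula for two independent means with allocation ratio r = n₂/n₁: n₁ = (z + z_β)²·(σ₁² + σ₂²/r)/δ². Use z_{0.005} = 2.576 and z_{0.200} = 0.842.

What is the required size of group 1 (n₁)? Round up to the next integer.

n₁ = 987

n₁ = (z_{α/2} + z_β)² · (σ₁² + σ₂²/r) / δ²
   = (2.576 + 0.842)² · (50² + 115²/0.5) / 24²
   = 11.6827 · (2500 + 26450) / 576
   = 11.6827 · 28950 / 576
   = 587.18
Design effect: 1.68 × 587.18 = 986.46.
Round up → n₁ = 987; n₂ = r·n₁ = 0.5 × 987 = 494.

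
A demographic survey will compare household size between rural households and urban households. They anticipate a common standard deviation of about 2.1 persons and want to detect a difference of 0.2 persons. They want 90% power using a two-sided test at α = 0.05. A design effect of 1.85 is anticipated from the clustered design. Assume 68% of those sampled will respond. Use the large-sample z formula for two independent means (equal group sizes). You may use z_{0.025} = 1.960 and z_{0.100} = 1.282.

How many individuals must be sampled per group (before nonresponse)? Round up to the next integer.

n = (z_{α/2} + z_β)² · (σ₁² + σ₂²) / δ²
  = (1.960 + 1.282)² · (2·2.1² = 8.82) / 0.2²
  = 10.5106 · 8.82 / 0.04
  = 2317.58
Design effect: 1.85 × 2317.58 = 4287.52.
Adjust for 68% response: 4287.52 / 0.68 = 6305.18.
Round up → n = 6306 per group.

n = 6306 per group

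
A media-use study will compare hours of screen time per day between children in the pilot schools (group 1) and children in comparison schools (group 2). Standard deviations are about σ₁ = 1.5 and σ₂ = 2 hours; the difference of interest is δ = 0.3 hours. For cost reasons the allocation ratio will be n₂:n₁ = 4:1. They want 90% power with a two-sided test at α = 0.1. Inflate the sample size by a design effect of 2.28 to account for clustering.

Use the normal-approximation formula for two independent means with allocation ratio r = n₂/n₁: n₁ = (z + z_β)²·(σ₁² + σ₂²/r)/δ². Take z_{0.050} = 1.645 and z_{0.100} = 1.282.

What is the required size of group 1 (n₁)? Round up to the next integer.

n₁ = 706

n₁ = (z_{α/2} + z_β)² · (σ₁² + σ₂²/r) / δ²
   = (1.645 + 1.282)² · (1.5² + 2²/4) / 0.3²
   = 8.5673 · (2.25 + 1) / 0.09
   = 8.5673 · 3.25 / 0.09
   = 309.38
Design effect: 2.28 × 309.38 = 705.38.
Round up → n₁ = 706; n₂ = r·n₁ = 4 × 706 = 2824.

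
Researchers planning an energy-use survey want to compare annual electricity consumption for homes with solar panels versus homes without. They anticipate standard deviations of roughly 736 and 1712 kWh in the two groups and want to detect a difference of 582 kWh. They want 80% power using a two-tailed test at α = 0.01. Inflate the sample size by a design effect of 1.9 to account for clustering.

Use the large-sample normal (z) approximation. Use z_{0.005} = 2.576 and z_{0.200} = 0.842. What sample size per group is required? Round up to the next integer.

n = 228 per group

n = (z_{α/2} + z_β)² · (σ₁² + σ₂²) / δ²
  = (2.576 + 0.842)² · (736² + 1712² = 3472640) / 582²
  = 11.6827 · 3472640 / 338724
  = 119.77
Design effect: 1.9 × 119.77 = 227.57.
Round up → n = 228 per group.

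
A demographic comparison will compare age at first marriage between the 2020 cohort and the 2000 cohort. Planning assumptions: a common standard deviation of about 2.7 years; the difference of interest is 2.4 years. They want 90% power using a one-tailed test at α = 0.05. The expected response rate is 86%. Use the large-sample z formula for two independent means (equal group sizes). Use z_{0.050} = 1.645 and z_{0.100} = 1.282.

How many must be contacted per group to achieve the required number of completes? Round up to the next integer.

n = 26 per group

n = (z_α + z_β)² · (σ₁² + σ₂²) / δ²
  = (1.645 + 1.282)² · (2·2.7² = 14.58) / 2.4²
  = 8.5673 · 14.58 / 5.76
  = 21.69
Adjust for 86% response: 21.69 / 0.86 = 25.22.
Round up → n = 26 per group.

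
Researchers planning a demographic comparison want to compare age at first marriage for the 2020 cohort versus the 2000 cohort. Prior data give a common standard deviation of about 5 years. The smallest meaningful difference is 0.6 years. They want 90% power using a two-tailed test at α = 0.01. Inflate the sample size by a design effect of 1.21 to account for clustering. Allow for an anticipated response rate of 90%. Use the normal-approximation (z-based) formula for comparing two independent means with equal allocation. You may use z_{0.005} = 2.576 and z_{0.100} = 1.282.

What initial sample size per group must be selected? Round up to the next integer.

n = 2780 per group

n = (z_{α/2} + z_β)² · (σ₁² + σ₂²) / δ²
  = (2.576 + 1.282)² · (2·5² = 50) / 0.6²
  = 14.8842 · 50 / 0.36
  = 2067.25
Design effect: 1.21 × 2067.25 = 2501.37.
Adjust for 90% response: 2501.37 / 0.90 = 2779.30.
Round up → n = 2780 per group.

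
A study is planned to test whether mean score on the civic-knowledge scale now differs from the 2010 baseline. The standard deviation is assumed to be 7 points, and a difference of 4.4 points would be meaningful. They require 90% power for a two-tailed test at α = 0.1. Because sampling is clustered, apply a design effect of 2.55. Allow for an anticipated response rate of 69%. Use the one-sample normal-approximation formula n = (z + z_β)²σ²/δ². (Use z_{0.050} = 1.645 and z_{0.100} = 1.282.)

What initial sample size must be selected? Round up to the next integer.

n = 81

n = (z_{α/2} + z_β)² · σ² / δ²
  = (1.645 + 1.282)² · 7² / 4.4²
  = 8.5673 · 49 / 19.36
  = 21.68
Design effect: 2.55 × 21.68 = 55.29.
Adjust for 69% response: 55.29 / 0.69 = 80.14.
Round up → n = 81.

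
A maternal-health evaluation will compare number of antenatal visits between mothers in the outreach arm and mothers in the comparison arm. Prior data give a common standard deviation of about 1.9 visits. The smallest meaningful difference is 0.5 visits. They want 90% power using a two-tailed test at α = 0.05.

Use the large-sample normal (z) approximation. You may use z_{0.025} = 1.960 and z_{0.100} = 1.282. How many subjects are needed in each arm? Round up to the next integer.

n = 304 per group

n = (z_{α/2} + z_β)² · (σ₁² + σ₂²) / δ²
  = (1.960 + 1.282)² · (2·1.9² = 7.22) / 0.5²
  = 10.5106 · 7.22 / 0.25
  = 303.55
Round up → n = 304 per group.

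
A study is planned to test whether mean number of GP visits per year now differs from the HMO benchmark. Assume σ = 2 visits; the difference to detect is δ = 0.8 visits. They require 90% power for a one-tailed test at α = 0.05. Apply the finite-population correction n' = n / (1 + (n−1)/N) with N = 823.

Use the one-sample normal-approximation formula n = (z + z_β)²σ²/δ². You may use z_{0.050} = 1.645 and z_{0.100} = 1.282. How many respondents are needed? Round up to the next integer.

n = 51

n = (z_α + z_β)² · σ² / δ²
  = (1.645 + 1.282)² · 2² / 0.8²
  = 8.5673 · 4 / 0.64
  = 53.55
Finite-population correction (N = 823): 53.55 / (1 + (53.55 − 1)/823) = 50.33.
Round up → n = 51.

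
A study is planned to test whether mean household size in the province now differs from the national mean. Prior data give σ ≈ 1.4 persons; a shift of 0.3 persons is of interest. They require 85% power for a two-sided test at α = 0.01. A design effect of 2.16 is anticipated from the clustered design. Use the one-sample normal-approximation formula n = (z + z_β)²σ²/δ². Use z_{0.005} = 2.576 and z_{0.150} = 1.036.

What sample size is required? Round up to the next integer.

n = 614

n = (z_{α/2} + z_β)² · σ² / δ²
  = (2.576 + 1.036)² · 1.4² / 0.3²
  = 13.0465 · 1.96 / 0.09
  = 284.12
Design effect: 2.16 × 284.12 = 613.71.
Round up → n = 614.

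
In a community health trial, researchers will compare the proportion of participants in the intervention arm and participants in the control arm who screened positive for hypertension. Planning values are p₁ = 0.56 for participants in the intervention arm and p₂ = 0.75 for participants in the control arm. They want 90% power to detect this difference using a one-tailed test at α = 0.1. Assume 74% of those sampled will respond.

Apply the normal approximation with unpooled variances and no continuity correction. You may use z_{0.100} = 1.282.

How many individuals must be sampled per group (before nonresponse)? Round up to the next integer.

n = 107 per group

n = (z_α + z_β)² · [p₁(1−p₁) + p₂(1−p₂)] / (p₁ − p₂)²
  = (1.282 + 1.282)² · (0.56·0.44 + 0.75·0.25) / (-0.19)²
  = (2.564)² · (0.2464 + 0.1875) / 0.0361
  = 6.5741 · 0.4339 / 0.0361
  = 79.02
Adjust for 74% response: 79.02 / 0.74 = 106.78.
Round up → n = 107 per group.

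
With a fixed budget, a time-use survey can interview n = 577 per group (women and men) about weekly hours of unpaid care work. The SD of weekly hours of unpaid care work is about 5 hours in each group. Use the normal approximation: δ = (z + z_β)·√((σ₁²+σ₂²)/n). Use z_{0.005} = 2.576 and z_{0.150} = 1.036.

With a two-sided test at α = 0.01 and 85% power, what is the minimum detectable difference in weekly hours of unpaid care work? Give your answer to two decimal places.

δ = (z_{α/2} + z_β) · √((σ₁²+σ₂²)/n)
  = (2.576 + 1.036) · √(50/577)
  = 3.612 · √0.08666
  = 3.612 · 0.2944
  = 1.0633

Minimum detectable difference ≈ 1.06 hours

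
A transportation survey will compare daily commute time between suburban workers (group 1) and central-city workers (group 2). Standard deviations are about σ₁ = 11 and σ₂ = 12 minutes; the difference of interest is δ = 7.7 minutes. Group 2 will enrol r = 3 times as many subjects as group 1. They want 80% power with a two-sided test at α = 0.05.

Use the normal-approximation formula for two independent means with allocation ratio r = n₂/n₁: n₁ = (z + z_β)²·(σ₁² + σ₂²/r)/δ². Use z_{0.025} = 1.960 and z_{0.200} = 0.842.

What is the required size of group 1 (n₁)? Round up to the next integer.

n₁ = (z_{α/2} + z_β)² · (σ₁² + σ₂²/r) / δ²
   = (1.960 + 0.842)² · (11² + 12²/3) / 7.7²
   = 7.8512 · (121 + 48) / 59.29
   = 7.8512 · 169 / 59.29
   = 22.38
Round up → n₁ = 23; n₂ = r·n₁ = 3 × 23 = 69.

n₁ = 23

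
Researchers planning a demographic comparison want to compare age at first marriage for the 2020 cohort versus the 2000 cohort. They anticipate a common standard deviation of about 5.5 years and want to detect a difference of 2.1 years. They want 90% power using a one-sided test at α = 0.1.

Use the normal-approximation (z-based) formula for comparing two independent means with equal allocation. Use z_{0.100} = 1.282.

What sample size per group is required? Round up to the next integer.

n = 91 per group

n = (z_α + z_β)² · (σ₁² + σ₂²) / δ²
  = (1.282 + 1.282)² · (2·5.5² = 60.5) / 2.1²
  = 6.5741 · 60.5 / 4.41
  = 90.19
Round up → n = 91 per group.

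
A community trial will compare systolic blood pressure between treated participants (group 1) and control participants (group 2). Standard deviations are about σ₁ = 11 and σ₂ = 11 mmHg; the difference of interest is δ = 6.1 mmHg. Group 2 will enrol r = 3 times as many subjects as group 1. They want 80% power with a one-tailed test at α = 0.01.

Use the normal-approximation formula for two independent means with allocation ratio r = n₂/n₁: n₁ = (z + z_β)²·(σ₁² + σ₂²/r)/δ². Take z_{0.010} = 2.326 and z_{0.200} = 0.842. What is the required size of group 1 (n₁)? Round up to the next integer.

n₁ = 44

n₁ = (z_α + z_β)² · (σ₁² + σ₂²/r) / δ²
   = (2.326 + 0.842)² · (11² + 11²/3) / 6.1²
   = 10.0362 · (121 + 40.3333) / 37.21
   = 10.0362 · 161.3333 / 37.21
   = 43.51
Round up → n₁ = 44; n₂ = r·n₁ = 3 × 44 = 132.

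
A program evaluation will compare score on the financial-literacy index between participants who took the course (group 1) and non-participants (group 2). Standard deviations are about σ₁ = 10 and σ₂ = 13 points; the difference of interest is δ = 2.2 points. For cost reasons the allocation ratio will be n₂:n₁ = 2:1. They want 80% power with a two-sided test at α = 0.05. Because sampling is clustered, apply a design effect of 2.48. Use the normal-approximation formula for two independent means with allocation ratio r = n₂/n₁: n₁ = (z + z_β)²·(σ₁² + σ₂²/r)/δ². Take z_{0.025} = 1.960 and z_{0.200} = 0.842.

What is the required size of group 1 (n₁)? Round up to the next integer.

n₁ = 743

n₁ = (z_{α/2} + z_β)² · (σ₁² + σ₂²/r) / δ²
   = (1.960 + 0.842)² · (10² + 13²/2) / 2.2²
   = 7.8512 · (100 + 84.5) / 4.84
   = 7.8512 · 184.5 / 4.84
   = 299.29
Design effect: 2.48 × 299.29 = 742.23.
Round up → n₁ = 743; n₂ = r·n₁ = 2 × 743 = 1486.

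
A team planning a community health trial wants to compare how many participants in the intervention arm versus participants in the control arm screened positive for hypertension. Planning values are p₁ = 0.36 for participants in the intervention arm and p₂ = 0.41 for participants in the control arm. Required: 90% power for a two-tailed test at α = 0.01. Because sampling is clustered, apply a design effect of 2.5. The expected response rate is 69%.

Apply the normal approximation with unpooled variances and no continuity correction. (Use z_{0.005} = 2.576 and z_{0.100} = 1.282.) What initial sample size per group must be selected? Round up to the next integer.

n = 10189 per group

n = (z_{α/2} + z_β)² · [p₁(1−p₁) + p₂(1−p₂)] / (p₁ − p₂)²
  = (2.576 + 1.282)² · (0.36·0.64 + 0.41·0.59) / (-0.05)²
  = (3.858)² · (0.2304 + 0.2419) / 0.0025
  = 14.8842 · 0.4723 / 0.0025
  = 2811.92
Design effect: 2.5 × 2811.92 = 7029.79.
Adjust for 69% response: 7029.79 / 0.69 = 10188.10.
Round up → n = 10189 per group.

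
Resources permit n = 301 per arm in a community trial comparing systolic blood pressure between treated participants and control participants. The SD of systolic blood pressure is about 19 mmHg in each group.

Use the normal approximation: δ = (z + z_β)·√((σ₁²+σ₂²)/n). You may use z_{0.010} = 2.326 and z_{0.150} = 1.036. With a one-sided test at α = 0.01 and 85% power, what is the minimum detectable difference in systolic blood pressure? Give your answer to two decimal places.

δ = (z_α + z_β) · √((σ₁²+σ₂²)/n)
  = (2.326 + 1.036) · √(722/301)
  = 3.362 · √2.3987
  = 3.362 · 1.5488
  = 5.2069

Minimum detectable difference ≈ 5.21 mmHg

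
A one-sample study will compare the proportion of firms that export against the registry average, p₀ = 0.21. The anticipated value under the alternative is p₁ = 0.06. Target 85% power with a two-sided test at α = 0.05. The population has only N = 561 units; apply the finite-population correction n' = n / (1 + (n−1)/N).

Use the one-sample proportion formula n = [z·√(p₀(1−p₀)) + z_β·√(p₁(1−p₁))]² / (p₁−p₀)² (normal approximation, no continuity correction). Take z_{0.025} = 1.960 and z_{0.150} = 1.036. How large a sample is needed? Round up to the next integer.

n = [z_{α/2}·√(p₀q₀) + z_β·√(p₁q₁)]² / (p₁ − p₀)²
  = [1.960·√(0.21·0.79) + 1.036·√(0.06·0.94)]² / (-0.15)²
  = [1.960·0.4073 + 1.036·0.2375]² / 0.0225
  = [1.0444]² / 0.0225
  = 48.48
Finite-population correction (N = 561): 48.48 / (1 + (48.48 − 1)/561) = 44.69.
Round up → n = 45.

n = 45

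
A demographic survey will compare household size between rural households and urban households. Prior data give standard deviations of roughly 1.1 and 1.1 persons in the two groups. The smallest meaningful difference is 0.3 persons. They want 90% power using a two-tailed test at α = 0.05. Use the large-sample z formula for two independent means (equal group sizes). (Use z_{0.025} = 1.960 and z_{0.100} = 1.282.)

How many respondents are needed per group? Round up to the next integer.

n = 283 per group

n = (z_{α/2} + z_β)² · (σ₁² + σ₂²) / δ²
  = (1.960 + 1.282)² · (1.1² + 1.1² = 2.42) / 0.3²
  = 10.5106 · 2.42 / 0.09
  = 282.62
Round up → n = 283 per group.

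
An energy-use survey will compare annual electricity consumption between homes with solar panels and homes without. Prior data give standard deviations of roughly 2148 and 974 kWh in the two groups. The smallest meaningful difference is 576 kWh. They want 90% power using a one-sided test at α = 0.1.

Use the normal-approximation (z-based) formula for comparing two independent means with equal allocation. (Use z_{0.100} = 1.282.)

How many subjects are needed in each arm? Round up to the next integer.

n = (z_α + z_β)² · (σ₁² + σ₂²) / δ²
  = (1.282 + 1.282)² · (2148² + 974² = 5562580) / 576²
  = 6.5741 · 5562580 / 331776
  = 110.22
Round up → n = 111 per group.

n = 111 per group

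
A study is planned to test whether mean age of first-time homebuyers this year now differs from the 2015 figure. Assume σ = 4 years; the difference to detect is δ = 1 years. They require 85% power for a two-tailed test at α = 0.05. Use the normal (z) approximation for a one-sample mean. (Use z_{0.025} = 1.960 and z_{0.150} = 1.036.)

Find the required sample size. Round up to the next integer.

n = 144

n = (z_{α/2} + z_β)² · σ² / δ²
  = (1.960 + 1.036)² · 4² / 1²
  = 8.9760 · 16 / 1
  = 143.62
Round up → n = 144.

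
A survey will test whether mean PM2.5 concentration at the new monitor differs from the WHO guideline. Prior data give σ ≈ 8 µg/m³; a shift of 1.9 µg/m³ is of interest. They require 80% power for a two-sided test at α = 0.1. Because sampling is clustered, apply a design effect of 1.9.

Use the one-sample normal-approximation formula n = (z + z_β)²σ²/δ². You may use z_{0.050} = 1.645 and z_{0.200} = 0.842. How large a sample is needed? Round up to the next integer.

n = 209

n = (z_{α/2} + z_β)² · σ² / δ²
  = (1.645 + 0.842)² · 8² / 1.9²
  = 6.1852 · 64 / 3.61
  = 109.65
Design effect: 1.9 × 109.65 = 208.34.
Round up → n = 209.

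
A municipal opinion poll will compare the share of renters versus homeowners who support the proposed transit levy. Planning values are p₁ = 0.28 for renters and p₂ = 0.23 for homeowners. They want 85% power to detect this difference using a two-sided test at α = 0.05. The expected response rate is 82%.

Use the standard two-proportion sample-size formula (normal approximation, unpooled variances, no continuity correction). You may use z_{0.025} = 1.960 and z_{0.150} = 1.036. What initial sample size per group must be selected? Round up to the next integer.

n = 1659 per group

n = (z_{α/2} + z_β)² · [p₁(1−p₁) + p₂(1−p₂)] / (p₁ − p₂)²
  = (1.960 + 1.036)² · (0.28·0.72 + 0.23·0.77) / (0.05)²
  = (2.996)² · (0.2016 + 0.1771) / 0.0025
  = 8.9760 · 0.3787 / 0.0025
  = 1359.69
Adjust for 82% response: 1359.69 / 0.82 = 1658.15.
Round up → n = 1659 per group.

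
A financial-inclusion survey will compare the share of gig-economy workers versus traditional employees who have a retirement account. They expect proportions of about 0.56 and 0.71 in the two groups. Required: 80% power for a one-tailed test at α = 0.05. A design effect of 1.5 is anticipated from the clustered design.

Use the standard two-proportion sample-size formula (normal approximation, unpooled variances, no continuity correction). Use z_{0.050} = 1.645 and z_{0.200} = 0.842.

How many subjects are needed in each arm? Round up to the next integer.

n = 187 per group

n = (z_α + z_β)² · [p₁(1−p₁) + p₂(1−p₂)] / (p₁ − p₂)²
  = (1.645 + 0.842)² · (0.56·0.44 + 0.71·0.29) / (-0.15)²
  = (2.487)² · (0.2464 + 0.2059) / 0.0225
  = 6.1852 · 0.4523 / 0.0225
  = 124.34
Design effect: 1.5 × 124.34 = 186.50.
Round up → n = 187 per group.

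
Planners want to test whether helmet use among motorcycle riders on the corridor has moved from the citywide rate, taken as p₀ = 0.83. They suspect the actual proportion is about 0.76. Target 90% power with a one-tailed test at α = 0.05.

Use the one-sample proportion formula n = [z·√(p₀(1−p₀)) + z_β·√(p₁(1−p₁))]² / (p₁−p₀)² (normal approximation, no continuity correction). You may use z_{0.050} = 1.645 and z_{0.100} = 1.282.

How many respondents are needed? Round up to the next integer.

n = [z_α·√(p₀q₀) + z_β·√(p₁q₁)]² / (p₁ − p₀)²
  = [1.645·√(0.83·0.17) + 1.282·√(0.76·0.24)]² / (-0.07)²
  = [1.645·0.3756 + 1.282·0.4271]² / 0.0049
  = [1.1654]² / 0.0049
  = 277.19
Round up → n = 278.

n = 278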